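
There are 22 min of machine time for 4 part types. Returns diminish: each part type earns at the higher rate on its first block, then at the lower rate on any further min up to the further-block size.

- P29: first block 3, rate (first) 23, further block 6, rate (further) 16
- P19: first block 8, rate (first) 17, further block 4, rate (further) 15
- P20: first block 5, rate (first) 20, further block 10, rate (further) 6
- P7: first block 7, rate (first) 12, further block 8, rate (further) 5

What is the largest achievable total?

401

Treat each block as its own option and order by rate: P29/T1 23 > P20/T1 20 > P19/T1 17 > P29/T2 16 > P19/T2 15 > P7/T1 12 > P20/T2 6 > P7/T2 5.
P29/T1 (23): +3 ; 19 left.
P20 T1 at 20: fill all 5 ; 14 left.
P19/T1 (17): +8 ; 6 left.
P29 T2 at 16: fill all 6 ; 0 left.
Total = 23×3 + 20×5 + 17×8 + 16×6 = 401.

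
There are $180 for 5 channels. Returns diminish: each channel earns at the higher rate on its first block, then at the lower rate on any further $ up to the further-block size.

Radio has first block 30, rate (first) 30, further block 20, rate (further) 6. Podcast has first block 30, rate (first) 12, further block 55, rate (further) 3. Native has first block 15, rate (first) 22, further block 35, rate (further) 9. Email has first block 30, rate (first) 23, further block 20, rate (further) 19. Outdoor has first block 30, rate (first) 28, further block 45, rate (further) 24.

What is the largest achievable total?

Order all 10 blocks by rate: Radio/T1 30 > Outdoor/T1 28 > Outdoor/T2 24 > Email/T1 23 > Native/T1 22 > Email/T2 19 > Podcast/T1 12 > Native/T2 9 > Radio/T2 6 > Podcast/T2 3.
Radio/T1 (30): +30 — 150 left.
Outdoor T1 at 28: fill all 30 — 120 left.
Fill Outdoor T2 block (45 at 24) — 75 left.
Email/T1 (23): +30 — 45 left.
Native T1 at 22: fill all 15 — 30 left.
Email T2 at 19: fill all 20 — 10 left.
Podcast/T1: +10 of 30 at 12; pool empty.
Total = 30×30 + 28×30 + 24×45 + 23×30 + 22×15 + 19×20 + 12×10 = 4340.

4340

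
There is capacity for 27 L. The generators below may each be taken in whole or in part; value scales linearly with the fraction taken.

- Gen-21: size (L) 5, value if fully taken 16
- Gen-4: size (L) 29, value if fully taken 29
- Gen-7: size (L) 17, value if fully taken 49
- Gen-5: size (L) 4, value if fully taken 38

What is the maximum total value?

Sort by value density: Gen-5 38/4≈9.5, Gen-21 16/5≈3.2, Gen-7 49/17≈2.88, Gen-4 29/29≈1.
All 4 L of Gen-5 fit (value 38) — 23 remain.
Gen-21: take in full, 5 L for value 16 — 18 left.
Gen-7: take in full, 17 L for value 49 — 1 left.
1 L left: a 1/29 share of Gen-4 gives 29×1/29 = 1.
Total value = 104.

104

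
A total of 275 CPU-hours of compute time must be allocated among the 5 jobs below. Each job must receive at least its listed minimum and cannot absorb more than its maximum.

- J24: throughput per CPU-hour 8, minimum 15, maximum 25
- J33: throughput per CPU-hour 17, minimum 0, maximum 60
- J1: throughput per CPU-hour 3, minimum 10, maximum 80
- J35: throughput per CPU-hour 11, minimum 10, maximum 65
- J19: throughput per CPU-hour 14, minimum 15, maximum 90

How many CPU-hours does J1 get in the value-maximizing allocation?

Meeting every minimum uses 15+0+10+10+15 = 50 CPU-hours, leaving 225.
Highest throughput per CPU-hour first: J33 17 > J19 14 > J35 11 > J24 8 > J1 3.
J33 takes 60 more to reach its cap of 60 — 165 left.
J19 takes 75 more to reach its cap of 90 — 90 left.
Give J35 55 more to hit its cap of 65 — 35 left.
Give J24 10 more to hit its cap of 25 — 25 left.
Only 25 left; J1 takes them to reach 35.

35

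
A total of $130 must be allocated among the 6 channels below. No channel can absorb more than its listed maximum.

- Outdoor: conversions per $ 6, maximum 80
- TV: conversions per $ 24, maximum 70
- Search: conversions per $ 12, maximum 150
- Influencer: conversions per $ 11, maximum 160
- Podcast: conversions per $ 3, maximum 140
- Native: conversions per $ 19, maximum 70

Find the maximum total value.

Order the channels by conversions per $: TV 24 > Native 19 > Search 12 > Influencer 11 > Outdoor 6 > Podcast 3.
TV: +70 to 70 (cap) ; 60 left.
Native has room for 70 but only 60 remain, so it gets 60.
Total = 24×70 + 19×60 = 2820.

2820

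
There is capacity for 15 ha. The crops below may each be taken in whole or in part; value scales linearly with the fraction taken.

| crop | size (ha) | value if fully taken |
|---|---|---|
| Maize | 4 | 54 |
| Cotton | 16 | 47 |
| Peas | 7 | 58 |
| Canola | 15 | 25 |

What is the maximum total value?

123.75

Sort by value density: Maize 54/4≈13.5, Peas 58/7≈8.29, Cotton 47/16≈2.94, Canola 25/15≈1.67.
Take all of Maize (4 ha, value 54) — 11 ha left.
Take all of Peas (7 ha, value 58) — 4 ha left.
Only 4 ha remain; take 4/16 of Cotton for value 47×4/16 = 11.75.
Total value = 123.75.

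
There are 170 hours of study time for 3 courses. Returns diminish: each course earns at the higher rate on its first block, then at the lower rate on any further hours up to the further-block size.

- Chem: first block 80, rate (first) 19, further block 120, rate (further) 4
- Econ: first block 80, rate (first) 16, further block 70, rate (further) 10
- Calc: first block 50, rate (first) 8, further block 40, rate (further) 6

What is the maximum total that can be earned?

Treat each block as its own option and order by rate: Chem/first 19 > Econ/first 16 > Econ/second 10 > Calc/first 8 > Calc/second 6 > Chem/second 4.
Chem/first (19): +80 — 90 left.
Econ first at 16: fill all 80 — 10 left.
Econ/second: +10 of 70 at 10; pool empty.
Total = 19×80 + 16×80 + 10×10 = 2900.

2900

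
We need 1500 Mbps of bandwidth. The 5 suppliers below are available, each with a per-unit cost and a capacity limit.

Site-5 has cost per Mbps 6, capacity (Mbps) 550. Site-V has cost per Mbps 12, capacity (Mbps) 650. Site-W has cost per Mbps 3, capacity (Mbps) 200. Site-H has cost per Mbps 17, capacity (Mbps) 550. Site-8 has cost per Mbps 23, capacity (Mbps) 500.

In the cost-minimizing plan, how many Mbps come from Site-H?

100

Cheapest first:
Take 200 from Site-W at 3 → need 1300 more.
Take 550 from Site-5 at 6 → need 750 more.
Take 650 from Site-V at 12 → need 100 more.
Site-H (17): take the remaining 100 → done.
Site-8: unused.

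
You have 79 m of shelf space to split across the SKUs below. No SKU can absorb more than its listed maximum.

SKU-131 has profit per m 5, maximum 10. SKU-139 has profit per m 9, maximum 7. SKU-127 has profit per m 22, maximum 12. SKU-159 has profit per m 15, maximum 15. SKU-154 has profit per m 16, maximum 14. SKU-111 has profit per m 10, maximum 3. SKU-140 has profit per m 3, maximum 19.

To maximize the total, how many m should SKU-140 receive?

Highest profit per m first: SKU-127 22 > SKU-154 16 > SKU-159 15 > SKU-111 10 > SKU-139 9 > SKU-131 5 > SKU-140 3.
SKU-127: +12 to 12 (cap) ; 67 left.
Give SKU-154 14 to hit its cap of 14 ; 53 left.
SKU-159 takes 15 to reach its cap of 15 ; 38 left.
Give SKU-111 3 to hit its cap of 3 ; 35 left.
Give SKU-139 7 to hit its cap of 7 ; 28 left.
Give SKU-131 10 to hit its cap of 10 ; 18 left.
Only 18 left; SKU-140 takes them to reach 18.

18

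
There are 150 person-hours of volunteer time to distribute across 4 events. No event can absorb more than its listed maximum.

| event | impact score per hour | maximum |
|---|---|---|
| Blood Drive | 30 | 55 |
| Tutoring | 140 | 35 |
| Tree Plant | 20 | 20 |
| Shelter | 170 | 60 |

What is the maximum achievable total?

Rank by impact score per hour: Shelter 170 > Tutoring 140 > Blood Drive 30 > Tree Plant 20.
Give Shelter 60 to hit its cap of 60 ; 90 left.
Tutoring: +35 to 35 (cap) ; 55 left.
Blood Drive: +55 to 55 (cap) ; 0 left.
Total = 30×55 + 140×35 + 170×60 = 16750.

16750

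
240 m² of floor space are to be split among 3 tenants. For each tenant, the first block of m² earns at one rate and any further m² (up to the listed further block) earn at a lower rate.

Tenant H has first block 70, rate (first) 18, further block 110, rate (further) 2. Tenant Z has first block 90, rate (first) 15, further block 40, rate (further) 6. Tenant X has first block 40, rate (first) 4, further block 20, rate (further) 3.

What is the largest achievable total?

3010

Rank every tier by rate: Tenant H/first 18 > Tenant Z/first 15 > Tenant Z/second 6 > Tenant X/first 4 > Tenant X/second 3 > Tenant H/second 2.
Tenant H/first (18): +70 ; 170 left.
Fill Tenant Z first block (90 at 15) ; 80 left.
Fill Tenant Z second block (40 at 6) ; 40 left.
Tenant X/first (4): +40 ; 0 left.
Total = 18×70 + 15×90 + 6×40 + 4×40 = 3010.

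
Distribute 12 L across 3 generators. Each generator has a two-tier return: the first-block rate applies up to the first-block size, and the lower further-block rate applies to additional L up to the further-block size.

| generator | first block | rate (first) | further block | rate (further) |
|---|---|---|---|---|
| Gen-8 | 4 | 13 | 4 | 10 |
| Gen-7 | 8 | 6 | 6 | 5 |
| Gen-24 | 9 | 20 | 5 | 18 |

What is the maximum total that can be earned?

234

Rank every tier by rate: Gen-24/first 20 > Gen-24/second 18 > Gen-8/first 13 > Gen-8/second 10 > Gen-7/first 6 > Gen-7/second 5.
Gen-24/first (20): +9 — 3 left.
Gen-24/second: +3 of 5 at 18; pool empty.
Total = 20×9 + 18×3 = 234.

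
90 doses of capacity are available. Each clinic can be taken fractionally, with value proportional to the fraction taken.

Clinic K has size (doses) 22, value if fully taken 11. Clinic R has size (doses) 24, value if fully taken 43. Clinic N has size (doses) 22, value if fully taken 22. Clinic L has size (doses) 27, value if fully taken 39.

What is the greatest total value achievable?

Best value per unit of size first: Clinic R 43/24≈1.79, Clinic L 39/27≈1.44, Clinic N 22/22≈1, Clinic K 11/22≈0.5.
Take all of Clinic R (24 doses, value 43) ; 66 doses left.
All 27 doses of Clinic L fit (value 39) ; 39 remain.
Take all of Clinic N (22 doses, value 22) ; 17 doses left.
17 doses left: a 17/22 share of Clinic K gives 11×17/22 = 8.5.
Total value = 112.5.

112.5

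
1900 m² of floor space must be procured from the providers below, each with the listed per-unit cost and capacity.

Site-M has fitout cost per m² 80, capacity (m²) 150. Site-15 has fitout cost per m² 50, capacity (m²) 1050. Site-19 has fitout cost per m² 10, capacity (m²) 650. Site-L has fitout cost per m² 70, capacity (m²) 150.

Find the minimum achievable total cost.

Use providers in increasing cost order.
Site-19 (10): use full 650 ; 1250 m² to go.
Site-15 at 50: take all 1050 m² ; 200 still needed.
Take 150 from Site-L at 70 ; need 50 more.
Take 50 from Site-M at 80 to finish.
Cost = 650×10 + 1050×50 + 150×70 + 50×80 = 73500.

73500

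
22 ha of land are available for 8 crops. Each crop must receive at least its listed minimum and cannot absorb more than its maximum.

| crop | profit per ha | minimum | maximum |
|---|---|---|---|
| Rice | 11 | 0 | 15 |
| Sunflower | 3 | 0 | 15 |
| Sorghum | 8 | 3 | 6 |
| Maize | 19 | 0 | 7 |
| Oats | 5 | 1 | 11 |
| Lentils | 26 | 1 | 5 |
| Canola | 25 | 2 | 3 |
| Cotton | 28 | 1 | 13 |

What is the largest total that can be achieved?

521

Meeting every minimum uses 0+0+3+0+1+1+2+1 = 8 ha, leaving 14.
Rank by profit per ha: Cotton 28 > Lentils 26 > Canola 25 > Maize 19 > Rice 11 > Sorghum 8 > Oats 5 > Sunflower 3.
Cotton: +12 to 13 (cap) — 2 left.
Only 2 left; Lentils takes them to reach 3.
Total = 8×3 + 5×1 + 26×3 + 25×2 + 28×13 = 521.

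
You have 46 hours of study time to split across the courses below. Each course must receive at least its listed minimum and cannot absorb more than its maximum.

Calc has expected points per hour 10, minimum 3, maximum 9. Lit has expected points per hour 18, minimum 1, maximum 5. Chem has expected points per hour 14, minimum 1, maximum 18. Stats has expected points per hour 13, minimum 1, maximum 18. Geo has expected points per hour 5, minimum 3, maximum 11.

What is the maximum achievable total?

Meeting every minimum uses 3+1+1+1+3 = 9 hours, leaving 37.
Highest expected points per hour first: Lit 18 > Chem 14 > Stats 13 > Calc 10 > Geo 5.
Lit: +4 to 5 (cap) ; 33 left.
Chem takes 17 more to reach its cap of 18 ; 16 left.
Only 16 left; Stats takes them to reach 17.
Total = 10×3 + 18×5 + 14×18 + 13×17 + 5×3 = 608.

608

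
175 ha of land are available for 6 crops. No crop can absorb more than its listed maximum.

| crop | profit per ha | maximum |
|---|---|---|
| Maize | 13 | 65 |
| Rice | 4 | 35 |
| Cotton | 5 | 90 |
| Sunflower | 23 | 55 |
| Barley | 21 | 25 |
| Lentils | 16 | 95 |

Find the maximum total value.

3310

Rank by profit per ha: Sunflower 23 > Barley 21 > Lentils 16 > Maize 13 > Cotton 5 > Rice 4.
Give Sunflower 55 to hit its cap of 55 — 120 left.
Give Barley 25 to hit its cap of 25 — 95 left.
Lentils takes 95 to reach its cap of 95 — 0 left.
Total = 23×55 + 21×25 + 16×95 = 3310.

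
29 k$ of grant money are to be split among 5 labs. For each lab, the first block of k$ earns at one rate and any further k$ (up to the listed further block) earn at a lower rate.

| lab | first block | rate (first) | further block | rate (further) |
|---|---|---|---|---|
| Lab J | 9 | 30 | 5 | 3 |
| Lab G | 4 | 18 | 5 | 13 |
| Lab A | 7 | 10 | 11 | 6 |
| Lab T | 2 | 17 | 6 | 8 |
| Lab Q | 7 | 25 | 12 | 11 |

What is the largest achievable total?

Treat each block as its own option and order by rate: Lab J/first 30 > Lab Q/first 25 > Lab G/first 18 > Lab T/first 17 > Lab G/second 13 > Lab Q/second 11 > Lab A/first 10 > Lab T/second 8 > Lab A/second 6 > Lab J/second 3.
Lab J/first (30): +9 ; 20 left.
Fill Lab Q first block (7 at 25) ; 13 left.
Lab G/first (18): +4 ; 9 left.
Lab T first at 17: fill all 2 ; 7 left.
Lab G second at 13: fill all 5 ; 2 left.
Lab Q second at 11: only 2 left, fill 2.
Total = 30×9 + 25×7 + 18×4 + 17×2 + 13×5 + 11×2 = 638.

638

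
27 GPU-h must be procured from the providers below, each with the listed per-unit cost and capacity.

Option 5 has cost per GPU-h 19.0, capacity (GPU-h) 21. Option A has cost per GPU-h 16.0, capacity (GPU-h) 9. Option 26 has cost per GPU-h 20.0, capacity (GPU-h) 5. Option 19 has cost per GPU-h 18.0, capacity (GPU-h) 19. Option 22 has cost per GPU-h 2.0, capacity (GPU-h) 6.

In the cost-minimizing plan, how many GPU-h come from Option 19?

12

Cheapest first:
Option 22 at 2.0: take all 6 GPU-h — 21 still needed.
Take 9 from Option A at 16.0 — need 12 more.
Option 19 at 18.0: take 12 of its 19 — requirement met.
Option 5, Option 26: unused.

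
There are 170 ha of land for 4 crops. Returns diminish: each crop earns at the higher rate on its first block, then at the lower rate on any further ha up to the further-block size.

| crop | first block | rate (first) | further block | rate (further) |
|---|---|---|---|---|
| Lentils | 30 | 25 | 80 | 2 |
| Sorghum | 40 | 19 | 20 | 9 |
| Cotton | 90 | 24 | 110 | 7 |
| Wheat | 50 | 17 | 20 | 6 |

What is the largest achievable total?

Order all 8 blocks by rate: Lentils/first 25 > Cotton/first 24 > Sorghum/first 19 > Wheat/first 17 > Sorghum/second 9 > Cotton/second 7 > Wheat/second 6 > Lentils/second 2.
Lentils/first (25): +30 — 140 left.
Fill Cotton first block (90 at 24) — 50 left.
Sorghum/first (19): +40 — 10 left.
Wheat/first: +10 of 50 at 17; pool empty.
Total = 25×30 + 24×90 + 19×40 + 17×10 = 3840.

3840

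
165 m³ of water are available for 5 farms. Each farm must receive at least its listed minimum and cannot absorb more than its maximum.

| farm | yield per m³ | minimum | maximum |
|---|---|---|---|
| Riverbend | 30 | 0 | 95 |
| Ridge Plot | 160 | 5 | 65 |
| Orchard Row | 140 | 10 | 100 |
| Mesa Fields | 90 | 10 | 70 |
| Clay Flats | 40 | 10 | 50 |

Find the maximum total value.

22900

Meeting every minimum uses 0+5+10+10+10 = 35 m³, leaving 130.
Highest yield per m³ first: Ridge Plot 160 > Orchard Row 140 > Mesa Fields 90 > Clay Flats 40 > Riverbend 30.
Ridge Plot takes 60 more to reach its cap of 65 — 70 left.
Orchard Row has room for 90 more but only 70 remain, so it gets 80.
Total = 160×65 + 140×80 + 90×10 + 40×10 = 22900.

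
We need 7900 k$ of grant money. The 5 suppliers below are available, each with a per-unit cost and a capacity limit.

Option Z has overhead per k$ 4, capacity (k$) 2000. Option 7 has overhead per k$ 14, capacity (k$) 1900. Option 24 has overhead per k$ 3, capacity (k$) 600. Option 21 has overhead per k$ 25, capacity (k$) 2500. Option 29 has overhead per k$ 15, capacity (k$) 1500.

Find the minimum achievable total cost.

106400

Cheapest first:
Option 24 at 3: take all 600 k$ ; 7300 still needed.
Option Z (4): use full 2000 ; 5300 k$ to go.
Take 1900 from Option 7 at 14 ; need 3400 more.
Option 29 (15): use full 1500 ; 1900 k$ to go.
Take 1900 from Option 21 at 25 to finish.
Cost = 600×3 + 2000×4 + 1900×14 + 1500×15 + 1900×25 = 106400.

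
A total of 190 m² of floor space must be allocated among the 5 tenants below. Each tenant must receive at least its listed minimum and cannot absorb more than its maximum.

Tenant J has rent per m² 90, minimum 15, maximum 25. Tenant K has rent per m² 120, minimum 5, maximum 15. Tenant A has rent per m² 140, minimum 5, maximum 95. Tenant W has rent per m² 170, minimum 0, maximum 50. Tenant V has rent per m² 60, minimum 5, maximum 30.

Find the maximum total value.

Meeting every minimum uses 15+5+5+0+5 = 30 m², leaving 160.
Rank by rent per m²: Tenant W 170 > Tenant A 140 > Tenant K 120 > Tenant J 90 > Tenant V 60.
Give Tenant W 50 more to hit its cap of 50 ; 110 left.
Give Tenant A 90 more to hit its cap of 95 ; 20 left.
Tenant K takes 10 more to reach its cap of 15 ; 10 left.
Tenant J: +10 to 25 (cap) ; 0 left.
Total = 90×25 + 120×15 + 140×95 + 170×50 + 60×5 = 26150.

26150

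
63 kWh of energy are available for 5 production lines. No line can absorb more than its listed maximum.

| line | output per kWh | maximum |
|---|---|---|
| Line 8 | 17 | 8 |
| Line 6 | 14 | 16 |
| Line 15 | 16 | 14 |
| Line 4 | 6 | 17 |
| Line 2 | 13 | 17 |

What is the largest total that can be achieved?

853

Rank by output per kWh: Line 8 17 > Line 15 16 > Line 6 14 > Line 2 13 > Line 4 6.
Give Line 8 8 to hit its cap of 8 ; 55 left.
Line 15: +14 to 14 (cap) ; 41 left.
Line 6 takes 16 to reach its cap of 16 ; 25 left.
Line 2: +17 to 17 (cap) ; 8 left.
Line 4 has room for 17 but only 8 remain, so it gets 8.
Total = 17×8 + 14×16 + 16×14 + 6×8 + 13×17 = 853.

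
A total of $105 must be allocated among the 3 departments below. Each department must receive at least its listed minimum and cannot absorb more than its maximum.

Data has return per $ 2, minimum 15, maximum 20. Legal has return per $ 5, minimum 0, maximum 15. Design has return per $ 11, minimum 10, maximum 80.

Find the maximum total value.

960

Meeting every minimum uses 15+0+10 = 25 $, leaving 80.
Highest return per $ first: Design 11 > Legal 5 > Data 2.
Design takes 70 more to reach its cap of 80 — 10 left.
Legal: +10 (room for 15) → 10. Pool exhausted.
Total = 2×15 + 5×10 + 11×80 = 960.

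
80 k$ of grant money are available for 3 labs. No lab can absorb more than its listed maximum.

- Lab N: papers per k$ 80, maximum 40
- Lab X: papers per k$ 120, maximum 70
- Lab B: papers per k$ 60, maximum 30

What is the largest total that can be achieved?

9200

Order the labs by papers per k$: Lab X 120 > Lab N 80 > Lab B 60.
Lab X takes 70 to reach its cap of 70 ; 10 left.
Lab N has room for 40 but only 10 remain, so it gets 10.
Total = 80×10 + 120×70 = 9200.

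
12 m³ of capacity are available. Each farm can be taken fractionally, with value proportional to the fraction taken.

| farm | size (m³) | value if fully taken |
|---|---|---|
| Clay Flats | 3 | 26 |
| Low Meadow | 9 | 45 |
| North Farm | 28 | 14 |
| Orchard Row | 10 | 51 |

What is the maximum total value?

71.9

Rank by value-to-size ratio: Clay Flats 26/3≈8.67, Orchard Row 51/10≈5.1, Low Meadow 45/9≈5, North Farm 14/28≈0.5.
All 3 m³ of Clay Flats fit (value 26) ; 9 remain.
Only 9 m³ remain; take 9/10 of Orchard Row for value 51×9/10 = 45.9.
Total value = 71.9.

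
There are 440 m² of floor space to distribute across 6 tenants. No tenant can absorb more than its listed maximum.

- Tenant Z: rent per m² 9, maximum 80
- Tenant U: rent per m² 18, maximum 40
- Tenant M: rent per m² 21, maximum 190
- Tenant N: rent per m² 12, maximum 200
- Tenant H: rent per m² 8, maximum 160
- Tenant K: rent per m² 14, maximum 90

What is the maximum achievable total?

Order the tenants by rent per m²: Tenant M 21 > Tenant U 18 > Tenant K 14 > Tenant N 12 > Tenant Z 9 > Tenant H 8.
Give Tenant M 190 to hit its cap of 190 ; 250 left.
Give Tenant U 40 to hit its cap of 40 ; 210 left.
Tenant K takes 90 to reach its cap of 90 ; 120 left.
Tenant N has room for 200 but only 120 remain, so it gets 120.
Total = 18×40 + 21×190 + 12×120 + 14×90 = 7410.

7410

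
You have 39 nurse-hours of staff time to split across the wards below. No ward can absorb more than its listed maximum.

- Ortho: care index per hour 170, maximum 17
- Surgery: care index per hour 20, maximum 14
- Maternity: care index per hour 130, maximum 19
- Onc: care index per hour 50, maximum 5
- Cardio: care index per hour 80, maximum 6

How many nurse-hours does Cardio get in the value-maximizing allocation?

Rank by care index per hour: Ortho 170 > Maternity 130 > Cardio 80 > Onc 50 > Surgery 20.
Ortho: +17 to 17 (cap) → 22 left.
Maternity takes 19 to reach its cap of 19 → 3 left.
Only 3 left; Cardio takes them to reach 3.

3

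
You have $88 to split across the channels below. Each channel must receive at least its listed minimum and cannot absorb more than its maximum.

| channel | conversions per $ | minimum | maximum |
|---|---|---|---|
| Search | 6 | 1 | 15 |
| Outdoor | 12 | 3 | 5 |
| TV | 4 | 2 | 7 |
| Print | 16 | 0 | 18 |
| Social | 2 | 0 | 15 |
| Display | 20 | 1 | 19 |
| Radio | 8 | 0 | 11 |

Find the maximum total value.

Meeting every minimum uses 1+3+2+0+0+1+0 = 7 $, leaving 81.
Order the channels by conversions per $: Display 20 > Print 16 > Outdoor 12 > Radio 8 > Search 6 > TV 4 > Social 2.
Display: +18 to 19 (cap) ; 63 left.
Print takes 18 more to reach its cap of 18 ; 45 left.
Outdoor: +2 to 5 (cap) ; 43 left.
Radio takes 11 more to reach its cap of 11 ; 32 left.
Give Search 14 more to hit its cap of 15 ; 18 left.
TV takes 5 more to reach its cap of 7 ; 13 left.
Social has room for 15 more but only 13 remain, so it gets 13.
Total = 6×15 + 12×5 + 4×7 + 16×18 + 2×13 + 20×19 + 8×11 = 960.

960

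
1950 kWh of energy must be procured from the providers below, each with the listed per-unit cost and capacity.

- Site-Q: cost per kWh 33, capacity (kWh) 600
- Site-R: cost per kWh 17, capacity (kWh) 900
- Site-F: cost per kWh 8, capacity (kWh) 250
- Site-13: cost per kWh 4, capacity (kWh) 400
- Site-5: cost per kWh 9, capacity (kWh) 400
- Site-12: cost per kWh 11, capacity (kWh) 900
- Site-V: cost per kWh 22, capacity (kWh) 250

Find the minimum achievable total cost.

Cheapest first:
Take 400 from Site-13 at 4 ; need 1550 more.
Site-F at 8: take all 250 kWh ; 1300 still needed.
Site-5 at 9: take all 400 kWh ; 900 still needed.
Take 900 from Site-12 at 11 ; need 0 more.
Site-R, Site-V, Site-Q: unused.
Cost = 400×4 + 250×8 + 400×9 + 900×11 = 17100.

17100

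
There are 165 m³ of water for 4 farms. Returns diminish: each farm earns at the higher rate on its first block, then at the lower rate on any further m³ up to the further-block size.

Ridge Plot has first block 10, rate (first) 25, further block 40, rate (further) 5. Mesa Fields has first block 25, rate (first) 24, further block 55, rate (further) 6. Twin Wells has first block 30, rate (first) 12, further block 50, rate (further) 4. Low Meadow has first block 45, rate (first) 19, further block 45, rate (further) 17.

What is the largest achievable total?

Rank every tier by rate: Ridge Plot/first 25 > Mesa Fields/first 24 > Low Meadow/first 19 > Low Meadow/second 17 > Twin Wells/first 12 > Mesa Fields/second 6 > Ridge Plot/second 5 > Twin Wells/second 4.
Fill Ridge Plot first block (10 at 25) → 155 left.
Mesa Fields/first (24): +25 → 130 left.
Low Meadow/first (19): +45 → 85 left.
Low Meadow/second (17): +45 → 40 left.
Fill Twin Wells first block (30 at 12) → 10 left.
Mesa Fields/second: +10 of 55 at 6; pool empty.
Total = 25×10 + 24×25 + 19×45 + 17×45 + 12×30 + 6×10 = 2890.

2890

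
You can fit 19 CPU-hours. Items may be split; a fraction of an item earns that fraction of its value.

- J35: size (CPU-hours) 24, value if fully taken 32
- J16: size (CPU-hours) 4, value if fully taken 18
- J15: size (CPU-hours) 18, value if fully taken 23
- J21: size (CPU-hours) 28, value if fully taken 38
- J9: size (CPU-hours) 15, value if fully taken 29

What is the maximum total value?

47

Rank by value-to-size ratio: J16 18/4≈4.5, J9 29/15≈1.93, J21 38/28≈1.36, J35 32/24≈1.33, J15 23/18≈1.28.
Take all of J16 (4 CPU-hours, value 18) ; 15 CPU-hours left.
All 15 CPU-hours of J9 fit (value 29) ; 0 remain.
Total value = 47.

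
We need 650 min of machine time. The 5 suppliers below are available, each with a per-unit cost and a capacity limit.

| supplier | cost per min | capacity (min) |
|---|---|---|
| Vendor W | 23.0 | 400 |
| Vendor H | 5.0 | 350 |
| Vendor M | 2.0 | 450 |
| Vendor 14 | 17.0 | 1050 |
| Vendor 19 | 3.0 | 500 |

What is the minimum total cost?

Cheapest first:
Vendor M at 2.0: take all 450 min ; 200 still needed.
Take 200 from Vendor 19 at 3.0 to finish.
Vendor H, Vendor 14, Vendor W: unused.
Cost = 450×2.0 + 200×3.0 = 1500.

1500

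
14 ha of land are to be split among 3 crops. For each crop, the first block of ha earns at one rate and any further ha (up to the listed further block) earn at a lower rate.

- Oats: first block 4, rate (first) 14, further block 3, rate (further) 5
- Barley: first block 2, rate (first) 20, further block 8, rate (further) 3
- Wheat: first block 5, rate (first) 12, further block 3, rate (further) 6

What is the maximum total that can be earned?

Rank every tier by rate: Barley/first 20 > Oats/first 14 > Wheat/first 12 > Wheat/second 6 > Oats/second 5 > Barley/second 3.
Fill Barley first block (2 at 20) ; 12 left.
Oats first at 14: fill all 4 ; 8 left.
Wheat/first (12): +5 ; 3 left.
Fill Wheat second block (3 at 6) ; 0 left.
Total = 20×2 + 14×4 + 12×5 + 6×3 = 174.

174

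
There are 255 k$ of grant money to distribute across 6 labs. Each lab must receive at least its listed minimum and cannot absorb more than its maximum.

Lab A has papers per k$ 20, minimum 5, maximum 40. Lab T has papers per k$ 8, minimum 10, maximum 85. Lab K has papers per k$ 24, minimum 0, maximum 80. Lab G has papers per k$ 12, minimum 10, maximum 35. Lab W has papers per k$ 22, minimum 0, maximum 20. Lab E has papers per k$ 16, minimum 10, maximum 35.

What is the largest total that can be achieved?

4500

Meeting every minimum uses 5+10+0+10+0+10 = 35 k$, leaving 220.
Order the labs by papers per k$: Lab K 24 > Lab W 22 > Lab A 20 > Lab E 16 > Lab G 12 > Lab T 8.
Lab K: +80 to 80 (cap) — 140 left.
Give Lab W 20 more to hit its cap of 20 — 120 left.
Give Lab A 35 more to hit its cap of 40 — 85 left.
Lab E: +25 to 35 (cap) — 60 left.
Give Lab G 25 more to hit its cap of 35 — 35 left.
Lab T has room for 75 more but only 35 remain, so it gets 45.
Total = 20×40 + 8×45 + 24×80 + 12×35 + 22×20 + 16×35 = 4500.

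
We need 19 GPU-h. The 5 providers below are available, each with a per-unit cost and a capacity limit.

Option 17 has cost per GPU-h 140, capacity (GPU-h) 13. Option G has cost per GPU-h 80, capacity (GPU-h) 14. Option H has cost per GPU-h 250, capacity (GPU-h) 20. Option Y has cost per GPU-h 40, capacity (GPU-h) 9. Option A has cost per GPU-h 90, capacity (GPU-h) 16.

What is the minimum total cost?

Use providers in increasing cost order.
Option Y (40): use full 9 → 10 GPU-h to go.
Take 10 from Option G at 80 to finish.
Option A, Option 17, Option H: unused.
Cost = 9×40 + 10×80 = 1160.

1160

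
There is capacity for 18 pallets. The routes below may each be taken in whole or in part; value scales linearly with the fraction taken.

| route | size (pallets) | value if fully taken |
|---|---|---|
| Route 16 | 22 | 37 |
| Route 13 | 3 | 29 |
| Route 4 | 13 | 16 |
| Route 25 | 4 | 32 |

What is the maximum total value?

Best value per unit of size first: Route 13 29/3≈9.67, Route 25 32/4≈8, Route 16 37/22≈1.68, Route 4 16/13≈1.23.
All 3 pallets of Route 13 fit (value 29) — 15 remain.
Take all of Route 25 (4 pallets, value 32) — 11 pallets left.
Only 11 pallets remain; take 11/22 of Route 16 for value 37×11/22 = 18.5.
Total value = 79.5.

79.5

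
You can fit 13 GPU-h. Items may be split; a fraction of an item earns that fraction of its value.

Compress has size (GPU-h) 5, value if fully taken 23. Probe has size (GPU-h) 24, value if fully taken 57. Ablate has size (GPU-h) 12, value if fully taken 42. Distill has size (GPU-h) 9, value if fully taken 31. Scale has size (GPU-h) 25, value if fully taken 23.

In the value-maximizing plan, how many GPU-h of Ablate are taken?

8

Sort by value density: Compress 23/5≈4.6, Ablate 42/12≈3.5, Distill 31/9≈3.44, Probe 57/24≈2.38, Scale 23/25≈0.92.
Take all of Compress (5 GPU-h, value 23) — 8 GPU-h left.
Only 8 GPU-h remain; take 8/12 of Ablate for value 42×8/12 = 28.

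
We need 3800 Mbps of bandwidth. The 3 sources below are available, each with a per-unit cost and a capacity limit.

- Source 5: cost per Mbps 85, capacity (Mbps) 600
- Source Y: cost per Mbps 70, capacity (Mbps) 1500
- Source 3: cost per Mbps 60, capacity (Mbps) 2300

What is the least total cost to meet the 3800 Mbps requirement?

Use sources in increasing cost order.
Take 2300 from Source 3 at 60 — need 1500 more.
Source Y (70): use full 1500 — 0 Mbps to go.
Source 5: unused.
Cost = 2300×60 + 1500×70 = 243000.

243000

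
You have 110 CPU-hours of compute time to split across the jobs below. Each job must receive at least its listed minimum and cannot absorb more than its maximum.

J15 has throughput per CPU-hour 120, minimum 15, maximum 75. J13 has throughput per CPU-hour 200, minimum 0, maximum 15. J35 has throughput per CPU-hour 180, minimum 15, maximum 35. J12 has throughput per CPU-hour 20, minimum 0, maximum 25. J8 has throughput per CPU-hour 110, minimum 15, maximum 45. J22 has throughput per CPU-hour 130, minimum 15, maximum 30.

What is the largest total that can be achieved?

Meeting every minimum uses 15+0+15+0+15+15 = 60 CPU-hours, leaving 50.
Rank by throughput per CPU-hour: J13 200 > J35 180 > J22 130 > J15 120 > J8 110 > J12 20.
Give J13 15 more to hit its cap of 15 — 35 left.
J35 takes 20 more to reach its cap of 35 — 15 left.
J22: +15 to 30 (cap) — 0 left.
Total = 120×15 + 200×15 + 180×35 + 110×15 + 130×30 = 16650.

16650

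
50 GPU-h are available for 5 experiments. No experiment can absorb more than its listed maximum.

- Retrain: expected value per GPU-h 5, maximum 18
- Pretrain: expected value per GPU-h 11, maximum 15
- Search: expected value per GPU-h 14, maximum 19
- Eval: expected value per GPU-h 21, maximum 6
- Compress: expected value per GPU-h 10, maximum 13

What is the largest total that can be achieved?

657

Order the experiments by expected value per GPU-h: Eval 21 > Search 14 > Pretrain 11 > Compress 10 > Retrain 5.
Eval: +6 to 6 (cap) ; 44 left.
Search takes 19 to reach its cap of 19 ; 25 left.
Give Pretrain 15 to hit its cap of 15 ; 10 left.
Compress: +10 (room for 13) → 10. Pool exhausted.
Total = 11×15 + 14×19 + 21×6 + 10×10 = 657.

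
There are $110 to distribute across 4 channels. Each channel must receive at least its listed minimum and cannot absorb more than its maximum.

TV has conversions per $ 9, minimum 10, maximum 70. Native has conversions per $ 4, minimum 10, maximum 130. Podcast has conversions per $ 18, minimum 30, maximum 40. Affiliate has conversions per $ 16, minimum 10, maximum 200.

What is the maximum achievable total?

Meeting every minimum uses 10+10+30+10 = 60 $, leaving 50.
Highest conversions per $ first: Podcast 18 > Affiliate 16 > TV 9 > Native 4.
Give Podcast 10 more to hit its cap of 40 — 40 left.
Affiliate has room for 190 more but only 40 remain, so it gets 50.
Total = 9×10 + 4×10 + 18×40 + 16×50 = 1650.

1650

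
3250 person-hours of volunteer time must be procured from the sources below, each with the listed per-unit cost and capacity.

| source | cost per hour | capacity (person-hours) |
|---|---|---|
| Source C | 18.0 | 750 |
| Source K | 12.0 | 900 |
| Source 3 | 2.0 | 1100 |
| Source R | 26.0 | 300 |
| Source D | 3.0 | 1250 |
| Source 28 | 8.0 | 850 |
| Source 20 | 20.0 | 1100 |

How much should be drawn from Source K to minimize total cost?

Cheapest first:
Source 3 (2.0): use full 1100 ; 2150 person-hours to go.
Source D at 3.0: take all 1250 person-hours ; 900 still needed.
Take 850 from Source 28 at 8.0 ; need 50 more.
Source K at 12.0: take 50 of its 900 ; requirement met.
Source C, Source 20, Source R: unused.

50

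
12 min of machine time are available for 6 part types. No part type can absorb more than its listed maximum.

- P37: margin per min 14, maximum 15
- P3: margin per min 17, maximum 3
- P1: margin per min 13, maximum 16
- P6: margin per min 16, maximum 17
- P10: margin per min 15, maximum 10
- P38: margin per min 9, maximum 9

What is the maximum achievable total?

195

Rank by margin per min: P3 17 > P6 16 > P10 15 > P37 14 > P1 13 > P38 9.
Give P3 3 to hit its cap of 3 ; 9 left.
P6 has room for 17 but only 9 remain, so it gets 9.
Total = 17×3 + 16×9 = 195.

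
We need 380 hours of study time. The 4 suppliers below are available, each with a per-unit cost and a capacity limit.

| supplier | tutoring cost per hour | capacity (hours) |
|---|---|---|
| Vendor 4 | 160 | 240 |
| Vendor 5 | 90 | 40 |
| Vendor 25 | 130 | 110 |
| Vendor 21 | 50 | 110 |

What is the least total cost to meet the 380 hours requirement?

42600

Cheapest first:
Vendor 21 (50): use full 110 → 270 hours to go.
Take 40 from Vendor 5 at 90 → need 230 more.
Take 110 from Vendor 25 at 130 → need 120 more.
Vendor 4 at 160: take 120 of its 240 → requirement met.
Cost = 110×50 + 40×90 + 110×130 + 120×160 = 42600.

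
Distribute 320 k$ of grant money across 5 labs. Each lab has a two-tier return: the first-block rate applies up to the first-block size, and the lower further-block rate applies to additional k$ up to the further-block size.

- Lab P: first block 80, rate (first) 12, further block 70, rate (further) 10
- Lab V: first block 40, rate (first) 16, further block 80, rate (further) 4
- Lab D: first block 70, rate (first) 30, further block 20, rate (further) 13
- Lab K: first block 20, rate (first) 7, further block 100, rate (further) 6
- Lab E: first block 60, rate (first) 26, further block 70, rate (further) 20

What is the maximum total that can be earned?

6680

Order all 10 blocks by rate: Lab D/first 30 > Lab E/first 26 > Lab E/second 20 > Lab V/first 16 > Lab D/second 13 > Lab P/first 12 > Lab P/second 10 > Lab K/first 7 > Lab K/second 6 > Lab V/second 4.
Lab D first at 30: fill all 70 — 250 left.
Fill Lab E first block (60 at 26) — 190 left.
Lab E/second (20): +70 — 120 left.
Fill Lab V first block (40 at 16) — 80 left.
Lab D/second (13): +20 — 60 left.
Lab P first at 12: only 60 left, fill 60.
Total = 30×70 + 26×60 + 20×70 + 16×40 + 13×20 + 12×60 = 6680.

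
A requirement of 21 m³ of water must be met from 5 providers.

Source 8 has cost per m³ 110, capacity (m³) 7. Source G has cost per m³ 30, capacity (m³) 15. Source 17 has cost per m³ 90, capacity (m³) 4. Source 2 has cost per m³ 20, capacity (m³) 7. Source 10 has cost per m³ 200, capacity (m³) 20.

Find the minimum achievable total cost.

560

Fill from the cheapest provider first.
Source 2 at 20: take all 7 m³ ; 14 still needed.
Source G (30): take the remaining 14 ; done.
Source 17, Source 8, Source 10: unused.
Cost = 7×20 + 14×30 = 560.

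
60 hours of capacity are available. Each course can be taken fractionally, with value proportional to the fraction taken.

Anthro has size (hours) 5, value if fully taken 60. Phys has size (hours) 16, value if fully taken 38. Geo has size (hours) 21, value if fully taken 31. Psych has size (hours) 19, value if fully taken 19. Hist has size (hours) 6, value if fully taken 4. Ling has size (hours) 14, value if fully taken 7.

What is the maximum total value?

147

Rank by value-to-size ratio: Anthro 60/5≈12, Phys 38/16≈2.38, Geo 31/21≈1.48, Psych 19/19≈1, Hist 4/6≈0.667, Ling 7/14≈0.5.
Take all of Anthro (5 hours, value 60) → 55 hours left.
Phys: take in full, 16 hours for value 38 → 39 left.
Geo: take in full, 21 hours for value 31 → 18 left.
18 hours left: a 18/19 share of Psych gives 19×18/19 = 18.
Total value = 147.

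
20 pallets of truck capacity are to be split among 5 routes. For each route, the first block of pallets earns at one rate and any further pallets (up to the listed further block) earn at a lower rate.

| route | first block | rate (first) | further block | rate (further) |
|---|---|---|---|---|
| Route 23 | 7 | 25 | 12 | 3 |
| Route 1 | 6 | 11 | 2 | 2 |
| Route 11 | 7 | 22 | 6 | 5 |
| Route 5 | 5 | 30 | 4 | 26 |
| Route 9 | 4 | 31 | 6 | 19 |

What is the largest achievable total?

Order all 10 blocks by rate: Route 9/tier1 31 > Route 5/tier1 30 > Route 5/tier2 26 > Route 23/tier1 25 > Route 11/tier1 22 > Route 9/tier2 19 > Route 1/tier1 11 > Route 11/tier2 5 > Route 23/tier2 3 > Route 1/tier2 2.
Route 9/tier1 (31): +4 ; 16 left.
Route 5/tier1 (30): +5 ; 11 left.
Fill Route 5 tier2 block (4 at 26) ; 7 left.
Route 23 tier1 at 25: fill all 7 ; 0 left.
Total = 31×4 + 30×5 + 26×4 + 25×7 = 553.

553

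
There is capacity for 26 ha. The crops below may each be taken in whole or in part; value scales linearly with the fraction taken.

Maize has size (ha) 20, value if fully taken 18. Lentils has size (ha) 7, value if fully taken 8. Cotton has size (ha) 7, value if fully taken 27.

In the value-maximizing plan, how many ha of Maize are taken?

12

Best value per unit of size first: Cotton 27/7≈3.86, Lentils 8/7≈1.14, Maize 18/20≈0.9.
Cotton: take in full, 7 ha for value 27 ; 19 left.
Take all of Lentils (7 ha, value 8) ; 12 ha left.
12 ha left: a 12/20 share of Maize gives 18×12/20 = 10.8.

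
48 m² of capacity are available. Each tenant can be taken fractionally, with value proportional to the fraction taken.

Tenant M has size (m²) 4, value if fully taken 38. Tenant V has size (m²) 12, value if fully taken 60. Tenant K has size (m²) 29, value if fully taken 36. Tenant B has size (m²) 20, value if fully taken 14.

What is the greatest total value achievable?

136.1

Sort by value density: Tenant M 38/4≈9.5, Tenant V 60/12≈5, Tenant K 36/29≈1.24, Tenant B 14/20≈0.7.
Take all of Tenant M (4 m², value 38) ; 44 m² left.
Take all of Tenant V (12 m², value 60) ; 32 m² left.
Take all of Tenant K (29 m², value 36) ; 3 m² left.
Fill the last 3 m² with part of Tenant B: 3/20 of it earns 2.1.
Total value = 136.1.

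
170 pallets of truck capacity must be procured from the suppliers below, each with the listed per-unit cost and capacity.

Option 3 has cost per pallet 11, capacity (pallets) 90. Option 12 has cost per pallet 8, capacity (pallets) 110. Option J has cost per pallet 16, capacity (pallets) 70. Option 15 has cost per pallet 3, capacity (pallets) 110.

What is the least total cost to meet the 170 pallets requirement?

Cheapest first:
Take 110 from Option 15 at 3 — need 60 more.
Option 12 (8): take the remaining 60 — done.
Option 3, Option J: unused.
Cost = 110×3 + 60×8 = 810.

810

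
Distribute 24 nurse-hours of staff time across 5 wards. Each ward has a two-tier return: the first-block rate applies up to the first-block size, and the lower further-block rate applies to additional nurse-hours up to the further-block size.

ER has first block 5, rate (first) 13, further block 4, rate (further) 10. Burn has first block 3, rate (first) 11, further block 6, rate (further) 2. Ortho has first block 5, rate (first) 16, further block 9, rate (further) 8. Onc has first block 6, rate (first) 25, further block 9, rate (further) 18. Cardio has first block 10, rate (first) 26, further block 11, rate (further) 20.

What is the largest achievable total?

Treat each block as its own option and order by rate: Cardio/tier1 26 > Onc/tier1 25 > Cardio/tier2 20 > Onc/tier2 18 > Ortho/tier1 16 > ER/tier1 13 > Burn/tier1 11 > ER/tier2 10 > Ortho/tier2 8 > Burn/tier2 2.
Cardio tier1 at 26: fill all 10 → 14 left.
Fill Onc tier1 block (6 at 25) → 8 left.
Cardio/tier2: +8 of 11 at 20; pool empty.
Total = 26×10 + 25×6 + 20×8 = 570.

570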